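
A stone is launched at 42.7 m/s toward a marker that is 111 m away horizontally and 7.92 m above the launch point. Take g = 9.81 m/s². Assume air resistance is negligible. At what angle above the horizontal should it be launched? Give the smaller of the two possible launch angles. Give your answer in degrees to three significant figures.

23.0°

Trajectory: y = x tanθ − g x² (1 + tan²θ)/(2v₀²). With x = 111, y = 7.92, v₀ = 42.7, g = 9.81:
33.15 tan²θ − 111 tanθ + (41.07) = 0.
tanθ = [111 ± √(111² − 4 × 33.15 × (41.07))] / (2 × 33.15) = (111 ± 82.92) / 66.29, giving tanθ = 0.4235 or 2.925.
θ = 22.95° or 71.13°; the smaller is 22.95°.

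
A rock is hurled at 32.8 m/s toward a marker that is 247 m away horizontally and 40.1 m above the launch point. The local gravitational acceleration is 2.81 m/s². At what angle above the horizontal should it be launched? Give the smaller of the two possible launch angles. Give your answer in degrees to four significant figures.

Trajectory: y = x tanθ − g x² (1 + tan²θ)/(2v₀²). With x = 247, y = 40.1, v₀ = 32.8, g = 2.81:
79.68 tan²θ − 247 tanθ + (119.8) = 0.
tanθ = [247 ± √(247² − 4 × 79.68 × (119.8))] / (2 × 79.68) = (247 ± 151.1) / 159.4, giving tanθ = 0.6017 or 2.498.
θ = 31.04° or 68.19°; the smaller is 31.04°.

31.04°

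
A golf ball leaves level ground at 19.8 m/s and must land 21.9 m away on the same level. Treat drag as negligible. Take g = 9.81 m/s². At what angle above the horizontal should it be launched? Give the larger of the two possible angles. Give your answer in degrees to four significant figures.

Level-ground range R = v₀² sin(2θ)/g ⇒ sin(2θ) = gR/v₀² = 9.81 × 21.9 / 19.8² = 0.5480.
2θ = 33.23° or 180° − 33.23° = 146.8°, so θ = 16.62° or 73.38°.
The larger angle is 73.38°.

73.38°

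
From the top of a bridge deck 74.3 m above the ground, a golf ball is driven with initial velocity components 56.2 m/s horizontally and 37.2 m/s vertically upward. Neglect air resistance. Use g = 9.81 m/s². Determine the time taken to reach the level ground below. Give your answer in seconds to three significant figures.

9.23 s

The projectile lands when y = 74.3 + (37.20) t − ½·9.81·t² = 0. Positive root: t = (37.20 + √(37.20² + 2·9.81·74.3)) / 9.81 = (37.20 + 53.31) / 9.81 = 9.226 s.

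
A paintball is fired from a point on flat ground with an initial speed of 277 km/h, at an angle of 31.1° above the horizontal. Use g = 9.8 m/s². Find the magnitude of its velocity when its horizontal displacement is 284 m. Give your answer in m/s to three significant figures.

65.9 m/s

Convert: 277 km/h = 277/3.6 = 76.94 m/s.
Resolve: vₓ = 76.94 cos 31.1° = 65.88 m/s and v_y0 = 76.94 sin 31.1° = 39.74 m/s.
At x = 284 m, t = x/vₓ = 284/65.88 = 4.311 s.
Vertical velocity there: v_y = v_y0 − g t = 39.74 − 9.80 × 4.311 = −2.499 m/s.
Speed: √(vₓ² + v_y²) = √(65.88² + 2.499²) = 65.93 m/s.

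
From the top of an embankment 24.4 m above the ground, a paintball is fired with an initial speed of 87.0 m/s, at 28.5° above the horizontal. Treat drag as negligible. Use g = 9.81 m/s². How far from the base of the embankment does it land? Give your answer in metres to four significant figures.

Resolve: vₓ = 87.00 cos 28.5° = 76.46 m/s and v_y0 = 87.00 sin 28.5° = 41.51 m/s.
Vertical motion (up positive, ground at y = 0): 4.905 t² − (41.51) t − 24.4 = 0, so t = (41.51 + √(41.51² + 2·9.81·24.4)) / 9.81 = (41.51 + 46.93) / 9.81 = 9.015 s.
Horizontal distance: R = vₓ t = 76.46 × 9.015 = 689.3 m.

689.3 m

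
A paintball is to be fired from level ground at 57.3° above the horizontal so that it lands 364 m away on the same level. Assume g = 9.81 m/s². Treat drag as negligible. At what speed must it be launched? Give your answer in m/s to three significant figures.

Level-ground range: R = v₀² sin(2θ)/g, so v₀ = √(gR / sin 2θ).
v₀ = √(9.81 × 364 / sin 114.6°) = √(3571 / 0.9092) = √3927.3 = 62.67 m/s.

62.7 m/s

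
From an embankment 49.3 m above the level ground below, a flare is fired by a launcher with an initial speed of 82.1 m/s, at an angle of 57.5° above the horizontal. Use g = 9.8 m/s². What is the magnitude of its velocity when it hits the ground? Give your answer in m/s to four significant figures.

87.79 m/s

Components: vₓ = 82.10 cos 57.5° = 44.11 m/s, v_y0 = 82.10 sin 57.5° = 69.24 m/s.
Vertical motion (up positive, ground at y = 0): 4.900 t² − (69.24) t − 49.3 = 0, so t = (69.24 + √(69.24² + 2·9.80·49.3)) / 9.80 = (69.24 + 75.90) / 9.80 = 14.81 s.
Vertical velocity at impact: v_y = v_y0 − g t = 69.24 − 9.80 × 14.81 = −75.90 m/s.
Speed: |v| = √(vₓ² + v_y²) = √(44.11² + 75.90²) = 87.79 m/s.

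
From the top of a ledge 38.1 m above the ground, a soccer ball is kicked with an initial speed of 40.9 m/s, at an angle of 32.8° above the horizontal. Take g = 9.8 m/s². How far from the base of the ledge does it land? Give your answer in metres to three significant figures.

201 m

Components: vₓ = 40.90 cos 32.8° = 34.38 m/s, v_y0 = 40.90 sin 32.8° = 22.16 m/s.
Vertical motion (up positive, ground at y = 0): 4.900 t² − (22.16) t − 38.1 = 0, so t = (22.16 + √(22.16² + 2·9.80·38.1)) / 9.80 = (22.16 + 35.18) / 9.80 = 5.851 s.
Horizontal distance: R = vₓ t = 34.38 × 5.851 = 201.1 m.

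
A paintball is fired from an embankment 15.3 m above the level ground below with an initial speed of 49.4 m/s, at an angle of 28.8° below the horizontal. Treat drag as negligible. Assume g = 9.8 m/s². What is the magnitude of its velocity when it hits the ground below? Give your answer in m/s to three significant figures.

52.3 m/s

Components: vₓ = 49.40 cos 28.8° = 43.29 m/s, v_y0 = −23.80 m/s (downward).
With up positive and y = 0 at the ground: y(t) = 15.3 + (−23.80) t − 4.900 t². Setting y = 0 and taking the positive root: t = [−23.80 + √(23.80² + 2·9.80·15.3)] / 9.80 = (−23.80 + 29.43) / 9.80 = 0.5749 s.
Vertical velocity at impact: v_y = v_y0 − g t = −23.80 − 9.80 × 0.5749 = −29.43 m/s.
Speed: |v| = √(vₓ² + v_y²) = √(43.29² + 29.43²) = 52.35 m/s.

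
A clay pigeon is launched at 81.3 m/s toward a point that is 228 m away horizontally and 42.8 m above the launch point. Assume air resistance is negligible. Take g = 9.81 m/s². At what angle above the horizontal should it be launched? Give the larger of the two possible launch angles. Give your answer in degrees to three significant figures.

Trajectory: y = x tanθ − g x² (1 + tan²θ)/(2v₀²). With x = 228, y = 42.8, v₀ = 81.3, g = 9.81:
38.58 tan²θ − 228 tanθ + (81.38) = 0.
tanθ = [228 ± √(228² − 4 × 38.58 × (81.38))] / (2 × 38.58) = (228 ± 198.6) / 77.15, giving tanθ = 0.3815 or 5.529.
θ = 20.88° or 79.75°; the larger is 79.75°.

79.7°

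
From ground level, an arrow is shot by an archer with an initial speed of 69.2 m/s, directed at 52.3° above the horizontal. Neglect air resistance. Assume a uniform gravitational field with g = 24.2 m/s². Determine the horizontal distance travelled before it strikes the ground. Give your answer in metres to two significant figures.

Resolve: vₓ = 69.20 cos 52.3° = 42.32 m/s and v_y0 = 69.20 sin 52.3° = 54.75 m/s.
Flight time T = 2 v_y0 / g = 4.525 s.
Range: R = vₓ T = 42.32 × 4.525 = 191.5 m.

190 m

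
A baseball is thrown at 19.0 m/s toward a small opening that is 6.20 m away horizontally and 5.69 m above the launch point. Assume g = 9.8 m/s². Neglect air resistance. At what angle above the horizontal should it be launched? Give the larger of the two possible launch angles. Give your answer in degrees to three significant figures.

Trajectory: y = x tanθ − g x² (1 + tan²θ)/(2v₀²). With x = 6.20, y = 5.69, v₀ = 19.0, g = 9.80:
0.5218 tan²θ − 6.20 tanθ + (6.212) = 0.
tanθ = [6.20 ± √(6.20² − 4 × 0.5218 × (6.212))] / (2 × 0.5218) = (6.20 ± 5.047) / 1.044, giving tanθ = 1.105 or 10.78.
θ = 47.84° or 84.70°; the larger is 84.70°.

84.7°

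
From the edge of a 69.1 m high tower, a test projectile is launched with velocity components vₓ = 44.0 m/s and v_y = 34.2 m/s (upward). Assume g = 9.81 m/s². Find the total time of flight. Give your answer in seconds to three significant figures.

With up positive and y = 0 at the ground: y(t) = 69.1 + (34.20) t − 4.905 t². Setting y = 0 and taking the positive root: t = [34.20 + √(34.20² + 2·9.81·69.1)] / 9.81 = (34.20 + 50.25) / 9.81 = 8.609 s.

8.61 s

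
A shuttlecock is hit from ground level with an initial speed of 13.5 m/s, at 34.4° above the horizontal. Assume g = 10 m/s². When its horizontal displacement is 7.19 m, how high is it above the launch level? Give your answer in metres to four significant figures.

2.840 m

vₓ = 13.50 cos 34.4° = 11.14 m/s; v_y0 = 13.50 sin 34.4° = 7.627 m/s.
Time to reach x = 7.19 m: t = x/vₓ = 7.19/11.14 = 0.6455 s.
Height: y = v_y0 t − ½ g t² = 7.627 × 0.6455 − 5.000 × 0.6455² = 4.923 − 2.083 = 2.840 m.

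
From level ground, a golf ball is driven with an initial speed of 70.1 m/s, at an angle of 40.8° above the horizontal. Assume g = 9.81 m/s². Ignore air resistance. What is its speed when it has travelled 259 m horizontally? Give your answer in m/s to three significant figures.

vₓ = 70.10 cos 40.8° = 53.07 m/s; v_y0 = 70.10 sin 40.8° = 45.80 m/s.
x = vₓ t ⇒ t = 259/53.07 = 4.881 s.
Vertical velocity there: v_y = v_y0 − g t = 45.80 − 9.81 × 4.881 = −2.076 m/s.
Speed: √(vₓ² + v_y²) = √(53.07² + 2.076²) = 53.11 m/s.

53.1 m/s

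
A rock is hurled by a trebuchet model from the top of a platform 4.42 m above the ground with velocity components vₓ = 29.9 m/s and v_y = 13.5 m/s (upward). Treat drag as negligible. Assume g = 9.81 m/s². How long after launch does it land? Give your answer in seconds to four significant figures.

The projectile lands when y = 4.42 + (13.50) t − ½·9.81·t² = 0. Positive root: t = (13.50 + √(13.50² + 2·9.81·4.42)) / 9.81 = (13.50 + 16.40) / 9.81 = 3.048 s.

3.048 s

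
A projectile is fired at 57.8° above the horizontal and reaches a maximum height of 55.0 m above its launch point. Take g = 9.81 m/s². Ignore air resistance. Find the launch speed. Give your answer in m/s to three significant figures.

38.8 m/s

At the peak v_y = 0, so v_y0 = √(2gH) = √(2 × 9.81 × 55.0) = 32.85 m/s.
v_y0 = v₀ sin θ ⇒ v₀ = 32.85 / sin 57.8° = 38.82 m/s.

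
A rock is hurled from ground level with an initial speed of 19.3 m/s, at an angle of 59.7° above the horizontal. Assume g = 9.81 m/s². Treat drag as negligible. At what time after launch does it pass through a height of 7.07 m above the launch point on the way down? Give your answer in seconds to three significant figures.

2.90 s

Components: vₓ = 19.30 cos 59.7° = 9.737 m/s, v_y0 = 19.30 sin 59.7° = 16.66 m/s.
Set y = v_y0 t − ½ g t² = 7.07: 4.905 t² − 16.66 t + 7.07 = 0.
t = [16.66 ± √(16.66² − 2·9.81·7.07)] / 9.81 = (16.66 ± 11.79) / 9.81, so t = 0.4970 s or t = 2.900 s.
The descending-branch root is 2.900 s.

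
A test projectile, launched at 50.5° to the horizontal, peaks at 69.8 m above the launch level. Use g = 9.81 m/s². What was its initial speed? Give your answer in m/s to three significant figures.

At the peak v_y = 0, so v_y0 = √(2gH) = √(2 × 9.81 × 69.8) = 37.01 m/s.
v_y0 = v₀ sin θ ⇒ v₀ = 37.01 / sin 50.5° = 47.96 m/s.

48.0 m/s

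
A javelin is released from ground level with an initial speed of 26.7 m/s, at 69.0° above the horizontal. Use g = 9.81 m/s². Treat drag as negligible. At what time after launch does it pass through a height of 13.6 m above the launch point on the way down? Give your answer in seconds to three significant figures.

Components: vₓ = 26.70 cos 69.0° = 9.568 m/s, v_y0 = 26.70 sin 69.0° = 24.93 m/s.
Set y = v_y0 t − ½ g t² = 13.6: 4.905 t² − 24.93 t + 13.6 = 0.
t = [24.93 ± √(24.93² − 2·9.81·13.6)] / 9.81 = (24.93 ± 18.83) / 9.81, so t = 0.6216 s or t = 4.460 s.
The descending-branch root is 4.460 s.

4.46 s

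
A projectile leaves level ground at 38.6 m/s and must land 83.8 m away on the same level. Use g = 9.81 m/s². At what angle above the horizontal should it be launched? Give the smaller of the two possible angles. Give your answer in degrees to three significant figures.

R = v₀² sin 2θ / g gives sin 2θ = gR/v₀² = 9.81·83.8/38.6² = 0.5517.
2θ = 33.49° or 180° − 33.49° = 146.5°, so θ = 16.74° or 73.26°.
The smaller angle is 16.74°.

16.7°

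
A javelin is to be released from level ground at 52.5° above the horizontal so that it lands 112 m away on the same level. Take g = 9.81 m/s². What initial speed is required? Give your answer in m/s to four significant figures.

33.73 m/s

On level ground R = v₀² sin 2θ / g ⇒ v₀ = √(gR / sin 2θ).
v₀ = √(9.81 × 112 / sin 105.0°) = √(1099 / 0.9659) = √1137.5 = 33.73 m/s.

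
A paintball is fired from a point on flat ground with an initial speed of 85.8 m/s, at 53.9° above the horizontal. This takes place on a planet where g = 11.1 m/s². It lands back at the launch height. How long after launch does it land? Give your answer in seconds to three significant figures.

Horizontal component vₓ = 85.80 cos 53.9° = 50.55 m/s; vertical v_y0 = 85.80 sin 53.9° = 69.33 m/s.
Landing at launch height ⇒ T = 2 v_y0 / g = 2 × 69.33 / 11.1 = 12.49 s.

12.5 s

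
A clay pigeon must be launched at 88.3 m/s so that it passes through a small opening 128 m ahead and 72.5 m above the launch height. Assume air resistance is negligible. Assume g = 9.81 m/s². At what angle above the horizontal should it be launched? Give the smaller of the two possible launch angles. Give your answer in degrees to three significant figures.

34.4°

Trajectory: y = x tanθ − g x² (1 + tan²θ)/(2v₀²). With x = 128, y = 72.5, v₀ = 88.3, g = 9.81:
10.31 tan²θ − 128 tanθ + (82.81) = 0.
tanθ = [128 ± √(128² − 4 × 10.31 × (82.81))] / (2 × 10.31) = (128 ± 113.9) / 20.61, giving tanθ = 0.6847 or 11.73.
θ = 34.40° or 85.13°; the smaller is 34.40°.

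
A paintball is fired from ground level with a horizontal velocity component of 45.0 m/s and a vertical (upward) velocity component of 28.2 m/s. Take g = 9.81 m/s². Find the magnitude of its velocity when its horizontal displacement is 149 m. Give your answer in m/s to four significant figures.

x = vₓ t ⇒ t = 149/45.00 = 3.311 s.
Vertical velocity there: v_y = v_y0 − g t = 28.20 − 9.81 × 3.311 = −4.282 m/s.
Speed: √(vₓ² + v_y²) = √(45.00² + 4.282²) = 45.20 m/s.

45.20 m/s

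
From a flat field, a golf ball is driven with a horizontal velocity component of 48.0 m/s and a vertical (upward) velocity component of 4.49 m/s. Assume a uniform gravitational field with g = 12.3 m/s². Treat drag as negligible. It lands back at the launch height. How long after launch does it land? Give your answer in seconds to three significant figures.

0.730 s

Landing at launch height ⇒ T = 2 v_y0 / g = 2 × 4.490 / 12.3 = 0.7301 s.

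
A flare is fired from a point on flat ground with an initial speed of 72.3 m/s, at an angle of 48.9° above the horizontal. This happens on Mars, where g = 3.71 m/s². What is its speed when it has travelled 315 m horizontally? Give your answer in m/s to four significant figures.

Horizontal component vₓ = 72.30 cos 48.9° = 47.53 m/s; vertical v_y0 = 72.30 sin 48.9° = 54.48 m/s.
At x = 315 m, t = x/vₓ = 315/47.53 = 6.628 s.
Vertical velocity there: v_y = v_y0 − g t = 54.48 − 3.71 × 6.628 = 29.89 m/s.
Speed: √(vₓ² + v_y²) = √(47.53² + 29.89²) = 56.15 m/s.

56.15 m/s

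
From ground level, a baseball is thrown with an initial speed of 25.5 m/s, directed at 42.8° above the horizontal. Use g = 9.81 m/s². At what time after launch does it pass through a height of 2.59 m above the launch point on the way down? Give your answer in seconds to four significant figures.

3.376 s

vₓ = 25.50 cos 42.8° = 18.71 m/s; v_y0 = 25.50 sin 42.8° = 17.33 m/s.
Height y(t) = 17.33 t − 4.905 t² = 2.59 gives 4.905 t² − 17.33 t + 2.59 = 0.
t = [17.33 ± √(17.33² − 2·9.81·2.59)] / 9.81 = (17.33 ± 15.79) / 9.81, so t = 0.1564 s or t = 3.376 s.
The descending-branch root is 3.376 s.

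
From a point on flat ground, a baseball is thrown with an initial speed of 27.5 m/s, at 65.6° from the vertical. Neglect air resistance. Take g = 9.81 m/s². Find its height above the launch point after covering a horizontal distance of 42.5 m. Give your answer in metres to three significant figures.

5.15 m

vₓ = 27.50 sin 65.6° = 25.04 m/s; v_y0 = 27.50 cos 65.6° = 11.36 m/s.
x = vₓ t ⇒ t = 42.5/25.04 = 1.697 s.
Height: y = v_y0 t − ½ g t² = 11.36 × 1.697 − 4.905 × 1.697² = 19.28 − 14.13 = 5.153 m.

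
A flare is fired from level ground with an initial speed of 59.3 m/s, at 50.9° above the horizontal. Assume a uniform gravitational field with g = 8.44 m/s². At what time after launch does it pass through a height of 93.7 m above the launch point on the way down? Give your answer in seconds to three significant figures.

8.20 s

vₓ = 59.30 cos 50.9° = 37.40 m/s; v_y0 = 59.30 sin 50.9° = 46.02 m/s.
Height y(t) = 46.02 t − 4.220 t² = 93.7 gives 4.220 t² − 46.02 t + 93.7 = 0.
t = [46.02 ± √(46.02² − 2·8.44·93.7)] / 8.44 = (46.02 ± 23.15) / 8.44, so t = 2.709 s or t = 8.196 s.
The descending-branch root is 8.196 s.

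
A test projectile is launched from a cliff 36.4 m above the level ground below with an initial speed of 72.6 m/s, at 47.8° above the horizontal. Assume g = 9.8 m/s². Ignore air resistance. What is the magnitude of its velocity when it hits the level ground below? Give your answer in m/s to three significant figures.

77.4 m/s

vₓ = 72.60 cos 47.8° = 48.77 m/s; v_y0 = 72.60 sin 47.8° = 53.78 m/s.
Vertical motion (up positive, ground at y = 0): 4.900 t² − (53.78) t − 36.4 = 0, so t = (53.78 + √(53.78² + 2·9.80·36.4)) / 9.80 = (53.78 + 60.05) / 9.80 = 11.62 s.
Vertical velocity at impact: v_y = v_y0 − g t = 53.78 − 9.80 × 11.62 = −60.05 m/s.
Speed: |v| = √(vₓ² + v_y²) = √(48.77² + 60.05²) = 77.36 m/s.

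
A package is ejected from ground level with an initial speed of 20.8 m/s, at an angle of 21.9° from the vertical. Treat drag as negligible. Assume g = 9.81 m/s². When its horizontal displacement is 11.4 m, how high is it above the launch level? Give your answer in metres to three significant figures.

Horizontal component vₓ = 20.80 sin 21.9° = 7.758 m/s; vertical v_y0 = 20.80 cos 21.9° = 19.30 m/s.
Time to reach x = 11.4 m: t = x/vₓ = 11.4/7.758 = 1.469 s.
Height: y = v_y0 t − ½ g t² = 19.30 × 1.469 − 4.905 × 1.469² = 28.36 − 10.59 = 17.77 m.

17.8 m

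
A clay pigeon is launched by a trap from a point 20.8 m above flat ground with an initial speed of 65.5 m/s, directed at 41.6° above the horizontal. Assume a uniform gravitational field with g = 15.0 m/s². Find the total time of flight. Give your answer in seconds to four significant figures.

Horizontal component vₓ = 65.50 cos 41.6° = 48.98 m/s; vertical v_y0 = 65.50 sin 41.6° = 43.49 m/s.
The projectile lands when y = 20.8 + (43.49) t − ½·15.0·t² = 0. Positive root: t = (43.49 + √(43.49² + 2·15.0·20.8)) / 15.0 = (43.49 + 50.15) / 15.0 = 6.243 s.

6.243 s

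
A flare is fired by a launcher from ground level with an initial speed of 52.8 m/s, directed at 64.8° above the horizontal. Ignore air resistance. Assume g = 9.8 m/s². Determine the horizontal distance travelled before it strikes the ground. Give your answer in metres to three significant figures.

219 m

Horizontal component vₓ = 52.80 cos 64.8° = 22.48 m/s; vertical v_y0 = 52.80 sin 64.8° = 47.77 m/s.
Flight time T = 2 v_y0 / g = 9.750 s.
Horizontal distance R = vₓ T = 22.48 × 9.750 = 219.2 m.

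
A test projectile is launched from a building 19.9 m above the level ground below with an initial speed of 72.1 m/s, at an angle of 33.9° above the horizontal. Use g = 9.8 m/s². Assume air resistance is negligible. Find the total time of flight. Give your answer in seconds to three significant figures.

Horizontal component vₓ = 72.10 cos 33.9° = 59.84 m/s; vertical v_y0 = 72.10 sin 33.9° = 40.21 m/s.
Vertical motion (up positive, ground at y = 0): 4.900 t² − (40.21) t − 19.9 = 0, so t = (40.21 + √(40.21² + 2·9.80·19.9)) / 9.80 = (40.21 + 44.80) / 9.80 = 8.675 s.

8.67 s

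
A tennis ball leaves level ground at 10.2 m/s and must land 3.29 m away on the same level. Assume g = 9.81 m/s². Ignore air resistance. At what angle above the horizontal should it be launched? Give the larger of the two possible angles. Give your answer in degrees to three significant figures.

81.0°

Level-ground range R = v₀² sin(2θ)/g ⇒ sin(2θ) = gR/v₀² = 9.81 × 3.29 / 10.2² = 0.3102.
2θ = 18.07° or 180° − 18.07° = 161.9°, so θ = 9.036° or 80.96°.
The larger angle is 80.96°.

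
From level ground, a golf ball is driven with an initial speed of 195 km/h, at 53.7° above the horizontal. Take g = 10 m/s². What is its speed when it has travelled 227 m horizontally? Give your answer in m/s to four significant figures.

42.01 m/s

Convert: 195 km/h = 195/3.6 = 54.17 m/s.
Resolve: vₓ = 54.17 cos 53.7° = 32.07 m/s and v_y0 = 54.17 sin 53.7° = 43.65 m/s.
Time to reach x = 227 m: t = x/vₓ = 227/32.07 = 7.079 s.
Vertical velocity there: v_y = v_y0 − g t = 43.65 − 10.0 × 7.079 = −27.13 m/s.
Speed: √(vₓ² + v_y²) = √(32.07² + 27.13²) = 42.01 m/s.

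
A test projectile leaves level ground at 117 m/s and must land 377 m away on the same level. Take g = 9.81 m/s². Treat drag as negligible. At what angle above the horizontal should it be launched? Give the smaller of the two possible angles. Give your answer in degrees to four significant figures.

Level-ground range R = v₀² sin(2θ)/g ⇒ sin(2θ) = gR/v₀² = 9.81 × 377 / 117² = 0.2702.
2θ = 15.67° or 180° − 15.67° = 164.3°, so θ = 7.837° or 82.16°.
The smaller angle is 7.837°.

7.837°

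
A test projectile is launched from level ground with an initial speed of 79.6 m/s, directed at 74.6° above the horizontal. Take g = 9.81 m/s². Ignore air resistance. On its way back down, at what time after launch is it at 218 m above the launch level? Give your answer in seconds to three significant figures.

Resolve: vₓ = 79.60 cos 74.6° = 21.14 m/s and v_y0 = 79.60 sin 74.6° = 76.74 m/s.
Height y(t) = 76.74 t − 4.905 t² = 218 gives 4.905 t² − 76.74 t + 218 = 0.
Quadratic formula: t = (76.74 ± √1612.2) / 9.81 = (76.74 ± 40.15) / 9.81 → t = 3.730 s or 11.92 s.
The descending-branch root is 11.92 s.

11.9 s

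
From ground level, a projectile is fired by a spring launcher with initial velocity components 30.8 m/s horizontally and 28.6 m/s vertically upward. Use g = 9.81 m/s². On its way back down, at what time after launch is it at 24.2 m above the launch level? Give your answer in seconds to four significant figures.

Set y = v_y0 t − ½ g t² = 24.2: 4.905 t² − 28.60 t + 24.2 = 0.
Quadratic formula: t = (28.60 ± √343.16) / 9.81 = (28.60 ± 18.52) / 9.81 → t = 1.027 s or 4.804 s.
The descending-branch root is 4.804 s.

4.804 s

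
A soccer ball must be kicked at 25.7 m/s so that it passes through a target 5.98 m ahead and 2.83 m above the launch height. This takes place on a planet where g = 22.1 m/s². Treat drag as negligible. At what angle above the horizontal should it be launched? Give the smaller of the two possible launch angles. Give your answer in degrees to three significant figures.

Trajectory: y = x tanθ − g x² (1 + tan²θ)/(2v₀²). With x = 5.98, y = 2.83, v₀ = 25.7, g = 22.1:
0.5983 tan²θ − 5.98 tanθ + (3.428) = 0.
tanθ = [5.98 ± √(5.98² − 4 × 0.5983 × (3.428))] / (2 × 0.5983) = (5.98 ± 5.249) / 1.197, giving tanθ = 0.6106 or 9.385.
θ = 31.41° or 83.92°; the smaller is 31.41°.

31.4°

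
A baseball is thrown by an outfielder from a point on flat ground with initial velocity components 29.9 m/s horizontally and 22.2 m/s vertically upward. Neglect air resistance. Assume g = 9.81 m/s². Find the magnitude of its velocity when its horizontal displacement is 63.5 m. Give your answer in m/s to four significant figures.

At x = 63.5 m, t = x/vₓ = 63.5/29.90 = 2.124 s.
Vertical velocity there: v_y = v_y0 − g t = 22.20 − 9.81 × 2.124 = 1.366 m/s.
Speed: √(vₓ² + v_y²) = √(29.90² + 1.366²) = 29.93 m/s.

29.93 m/s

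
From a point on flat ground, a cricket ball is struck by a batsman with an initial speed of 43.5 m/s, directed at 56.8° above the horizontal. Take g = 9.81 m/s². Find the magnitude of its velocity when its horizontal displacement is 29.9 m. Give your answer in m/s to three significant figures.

33.9 m/s

vₓ = 43.50 cos 56.8° = 23.82 m/s; v_y0 = 43.50 sin 56.8° = 36.40 m/s.
Time to reach x = 29.9 m: t = x/vₓ = 29.9/23.82 = 1.255 s.
Vertical velocity there: v_y = v_y0 − g t = 36.40 − 9.81 × 1.255 = 24.08 m/s.
Speed: √(vₓ² + v_y²) = √(23.82² + 24.08²) = 33.87 m/s.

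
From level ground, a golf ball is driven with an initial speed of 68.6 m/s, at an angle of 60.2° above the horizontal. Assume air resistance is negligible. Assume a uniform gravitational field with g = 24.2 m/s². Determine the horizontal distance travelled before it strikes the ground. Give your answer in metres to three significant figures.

Horizontal component vₓ = 68.60 cos 60.2° = 34.09 m/s; vertical v_y0 = 68.60 sin 60.2° = 59.53 m/s.
Time aloft: T = 2 v_y0 / g = 2 × 59.53 / 24.2 = 4.920 s.
Range: R = vₓ T = 34.09 × 4.920 = 167.7 m.

168 m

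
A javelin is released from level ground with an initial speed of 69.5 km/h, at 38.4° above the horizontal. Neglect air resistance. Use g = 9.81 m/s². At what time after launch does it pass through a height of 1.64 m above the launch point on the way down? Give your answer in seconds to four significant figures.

2.299 s

Convert: 69.5 km/h = 69.5/3.6 = 19.31 m/s.
Horizontal component vₓ = 19.31 cos 38.4° = 15.13 m/s; vertical v_y0 = 19.31 sin 38.4° = 11.99 m/s.
Require v_y0 t − ½ g t² = 1.64, i.e. 4.905 t² − 11.99 t + 1.64 = 0.
Quadratic formula: t = (11.99 ± √111.62) / 9.81 = (11.99 ± 10.57) / 9.81 → t = 0.1454 s or 2.299 s.
The descending-branch root is 2.299 s.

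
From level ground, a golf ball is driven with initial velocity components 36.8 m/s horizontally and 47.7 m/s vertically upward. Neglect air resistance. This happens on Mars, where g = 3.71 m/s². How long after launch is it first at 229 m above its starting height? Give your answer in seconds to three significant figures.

6.39 s

Set y = v_y0 t − ½ g t² = 229: 1.855 t² − 47.70 t + 229 = 0.
t = [47.70 ± √(47.70² − 2·3.71·229)] / 3.71 = (47.70 ± 24.00) / 3.71, so t = 6.388 s or t = 19.33 s.
The first (ascending) time is 6.388 s.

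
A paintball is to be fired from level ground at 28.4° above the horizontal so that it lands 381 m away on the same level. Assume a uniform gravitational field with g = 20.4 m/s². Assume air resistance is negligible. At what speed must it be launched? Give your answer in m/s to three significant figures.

96.4 m/s

Level-ground range: R = v₀² sin(2θ)/g, so v₀ = √(gR / sin 2θ).
v₀ = √(20.4 × 381 / sin 56.80°) = √(7772 / 0.8368) = √9288.6 = 96.38 m/s.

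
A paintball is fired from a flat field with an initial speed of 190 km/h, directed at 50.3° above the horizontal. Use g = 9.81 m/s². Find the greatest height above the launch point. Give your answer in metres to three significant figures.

Convert: 190 km/h = 190/3.6 = 52.78 m/s.
Horizontal component vₓ = 52.78 cos 50.3° = 33.71 m/s; vertical v_y0 = 52.78 sin 50.3° = 40.61 m/s.
At the apex v_y = 0, so H = v_y0²/(2g) = 40.61²/19.62 = 84.04 m.

84.0 m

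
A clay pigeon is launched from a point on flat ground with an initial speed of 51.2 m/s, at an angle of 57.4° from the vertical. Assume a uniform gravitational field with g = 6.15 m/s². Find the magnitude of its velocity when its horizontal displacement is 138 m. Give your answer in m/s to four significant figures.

43.85 m/s

vₓ = 51.20 sin 57.4° = 43.13 m/s; v_y0 = 51.20 cos 57.4° = 27.59 m/s.
At x = 138 m, t = x/vₓ = 138/43.13 = 3.199 s.
Vertical velocity there: v_y = v_y0 − g t = 27.59 − 6.15 × 3.199 = 7.909 m/s.
Speed: √(vₓ² + v_y²) = √(43.13² + 7.909²) = 43.85 m/s.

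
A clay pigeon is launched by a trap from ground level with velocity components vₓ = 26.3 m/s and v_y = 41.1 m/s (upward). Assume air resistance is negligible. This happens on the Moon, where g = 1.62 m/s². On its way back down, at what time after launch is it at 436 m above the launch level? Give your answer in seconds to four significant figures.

35.64 s

Set y = v_y0 t − ½ g t² = 436: 0.8100 t² − 41.10 t + 436 = 0.
Quadratic formula: t = (41.10 ± √276.57) / 1.62 = (41.10 ± 16.63) / 1.62 → t = 15.10 s or 35.64 s.
The descending-branch root is 35.64 s.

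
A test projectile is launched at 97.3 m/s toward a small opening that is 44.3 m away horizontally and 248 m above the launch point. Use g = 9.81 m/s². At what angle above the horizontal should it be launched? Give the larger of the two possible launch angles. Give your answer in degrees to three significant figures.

Trajectory: y = x tanθ − g x² (1 + tan²θ)/(2v₀²). With x = 44.3, y = 248, v₀ = 97.3, g = 9.81:
1.017 tan²θ − 44.3 tanθ + (249.0) = 0.
tanθ = [44.3 ± √(44.3² − 4 × 1.017 × (249.0))] / (2 × 1.017) = (44.3 ± 30.82) / 2.034, giving tanθ = 6.630 or 36.94.
θ = 81.42° or 88.45°; the larger is 88.45°.

88.4°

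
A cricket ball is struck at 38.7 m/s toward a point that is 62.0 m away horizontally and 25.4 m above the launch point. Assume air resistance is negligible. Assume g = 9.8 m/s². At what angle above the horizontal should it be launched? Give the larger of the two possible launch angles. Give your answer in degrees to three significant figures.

76.6°

Trajectory: y = x tanθ − g x² (1 + tan²θ)/(2v₀²). With x = 62.0, y = 25.4, v₀ = 38.7, g = 9.80:
12.58 tan²θ − 62.0 tanθ + (37.98) = 0.
tanθ = [62.0 ± √(62.0² − 4 × 12.58 × (37.98))] / (2 × 12.58) = (62.0 ± 43.97) / 25.15, giving tanθ = 0.7167 or 4.213.
θ = 35.63° or 76.65°; the larger is 76.65°.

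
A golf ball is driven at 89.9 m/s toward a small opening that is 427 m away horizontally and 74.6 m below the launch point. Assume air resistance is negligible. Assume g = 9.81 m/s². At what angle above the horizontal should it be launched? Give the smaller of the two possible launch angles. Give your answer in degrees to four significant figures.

4.937°

Trajectory: y = x tanθ − g x² (1 + tan²θ)/(2v₀²). With x = 427, y = −74.6, v₀ = 89.9, g = 9.81:
110.7 tan²θ − 427 tanθ + (36.06) = 0.
tanθ = [427 ± √(427² − 4 × 110.7 × (36.06))] / (2 × 110.7) = (427 ± 407.9) / 221.3, giving tanθ = 0.08637 or 3.772.
θ = 4.937° or 75.15°; the smaller is 4.937°.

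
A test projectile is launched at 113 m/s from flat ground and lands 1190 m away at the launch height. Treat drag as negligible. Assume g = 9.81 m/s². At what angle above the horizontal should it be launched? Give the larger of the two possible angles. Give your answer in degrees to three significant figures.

R = v₀² sin 2θ / g gives sin 2θ = gR/v₀² = 9.81·1190/113² = 0.9142.
2θ = 66.10° or 180° − 66.10° = 113.9°, so θ = 33.05° or 56.95°.
The larger angle is 56.95°.

57.0°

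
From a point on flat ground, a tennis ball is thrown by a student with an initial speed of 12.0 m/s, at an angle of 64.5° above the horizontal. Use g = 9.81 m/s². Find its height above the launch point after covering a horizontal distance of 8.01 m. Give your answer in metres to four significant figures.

Components: vₓ = 12.00 cos 64.5° = 5.166 m/s, v_y0 = 12.00 sin 64.5° = 10.83 m/s.
Time to reach x = 8.01 m: t = x/vₓ = 8.01/5.166 = 1.550 s.
Height: y = v_y0 t − ½ g t² = 10.83 × 1.550 − 4.905 × 1.550² = 16.79 − 11.79 = 5.002 m.

5.002 m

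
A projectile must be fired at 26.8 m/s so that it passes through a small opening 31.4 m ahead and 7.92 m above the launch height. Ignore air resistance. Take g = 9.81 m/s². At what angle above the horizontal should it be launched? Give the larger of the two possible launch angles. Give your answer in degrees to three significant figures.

76.4°

Trajectory: y = x tanθ − g x² (1 + tan²θ)/(2v₀²). With x = 31.4, y = 7.92, v₀ = 26.8, g = 9.81:
6.733 tan²θ − 31.4 tanθ + (14.65) = 0.
tanθ = [31.4 ± √(31.4² − 4 × 6.733 × (14.65))] / (2 × 6.733) = (31.4 ± 24.32) / 13.47, giving tanθ = 0.5260 or 4.137.
θ = 27.74° or 76.41°; the larger is 76.41°.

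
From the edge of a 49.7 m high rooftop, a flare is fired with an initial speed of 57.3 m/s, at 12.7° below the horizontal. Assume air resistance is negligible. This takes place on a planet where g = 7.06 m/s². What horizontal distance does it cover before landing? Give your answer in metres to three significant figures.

133 m

vₓ = 57.30 cos 12.7° = 55.90 m/s; v_y0 = −12.60 m/s (downward).
The projectile lands when y = 49.7 + (−12.60) t − ½·7.06·t² = 0. Positive root: t = (−12.60 + √(12.60² + 2·7.06·49.7)) / 7.06 = (−12.60 + 29.33) / 7.06 = 2.371 s.
Horizontal distance: R = vₓ t = 55.90 × 2.371 = 132.5 m.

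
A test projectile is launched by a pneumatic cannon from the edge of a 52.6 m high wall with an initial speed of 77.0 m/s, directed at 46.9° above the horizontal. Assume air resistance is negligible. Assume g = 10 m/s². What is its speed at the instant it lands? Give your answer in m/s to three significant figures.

Horizontal component vₓ = 77.00 cos 46.9° = 52.61 m/s; vertical v_y0 = 77.00 sin 46.9° = 56.22 m/s.
Vertical motion (up positive, ground at y = 0): 5.000 t² − (56.22) t − 52.6 = 0, so t = (56.22 + √(56.22² + 2·10.0·52.6)) / 10.0 = (56.22 + 64.91) / 10.0 = 12.11 s.
Vertical velocity at impact: v_y = v_y0 − g t = 56.22 − 10.0 × 12.11 = −64.91 m/s.
Speed: |v| = √(vₓ² + v_y²) = √(52.61² + 64.91²) = 83.55 m/s.

83.6 m/s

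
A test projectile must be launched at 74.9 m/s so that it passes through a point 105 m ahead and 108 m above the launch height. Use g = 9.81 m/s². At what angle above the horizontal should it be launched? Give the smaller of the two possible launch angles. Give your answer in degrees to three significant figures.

Trajectory: y = x tanθ − g x² (1 + tan²θ)/(2v₀²). With x = 105, y = 108, v₀ = 74.9, g = 9.81:
9.639 tan²θ − 105 tanθ + (117.6) = 0.
tanθ = [105 ± √(105² − 4 × 9.639 × (117.6))] / (2 × 9.639) = (105 ± 80.55) / 19.28, giving tanθ = 1.268 or 9.625.
θ = 51.74° or 84.07°; the smaller is 51.74°.

51.7°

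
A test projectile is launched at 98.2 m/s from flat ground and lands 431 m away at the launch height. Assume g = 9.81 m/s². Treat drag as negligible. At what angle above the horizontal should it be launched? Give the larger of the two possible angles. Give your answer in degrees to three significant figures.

77.0°

Level-ground range R = v₀² sin(2θ)/g ⇒ sin(2θ) = gR/v₀² = 9.81 × 431 / 98.2² = 0.4385.
2θ = 26.01° or 180° − 26.01° = 154.0°, so θ = 13.00° or 77.00°.
The larger angle is 77.00°.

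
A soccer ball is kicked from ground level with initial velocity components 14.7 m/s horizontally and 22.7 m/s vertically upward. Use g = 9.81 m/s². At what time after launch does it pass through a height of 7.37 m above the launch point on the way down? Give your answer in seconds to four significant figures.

Height y(t) = 22.70 t − 4.905 t² = 7.37 gives 4.905 t² − 22.70 t + 7.37 = 0.
t = [22.70 ± √(22.70² − 2·9.81·7.37)] / 9.81 = (22.70 ± 19.25) / 9.81, so t = 0.3513 s or t = 4.277 s.
The descending-branch root is 4.277 s.

4.277 s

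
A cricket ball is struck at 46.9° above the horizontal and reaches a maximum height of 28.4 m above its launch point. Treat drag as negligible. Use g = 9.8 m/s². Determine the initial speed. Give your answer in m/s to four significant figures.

32.31 m/s

At the peak v_y = 0, so v_y0 = √(2gH) = √(2 × 9.80 × 28.4) = 23.59 m/s.
v_y0 = v₀ sin θ ⇒ v₀ = 23.59 / sin 46.9° = 32.31 m/s.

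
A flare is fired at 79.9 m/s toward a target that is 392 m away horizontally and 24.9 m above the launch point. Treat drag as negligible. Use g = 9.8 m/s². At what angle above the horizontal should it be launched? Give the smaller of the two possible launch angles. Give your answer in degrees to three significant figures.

22.6°

Trajectory: y = x tanθ − g x² (1 + tan²θ)/(2v₀²). With x = 392, y = 24.9, v₀ = 79.9, g = 9.80:
117.9 tan²θ − 392 tanθ + (142.8) = 0.
tanθ = [392 ± √(392² − 4 × 117.9 × (142.8))] / (2 × 117.9) = (392 ± 293.7) / 235.9, giving tanθ = 0.4166 or 2.907.
θ = 22.62° or 71.02°; the smaller is 22.62°.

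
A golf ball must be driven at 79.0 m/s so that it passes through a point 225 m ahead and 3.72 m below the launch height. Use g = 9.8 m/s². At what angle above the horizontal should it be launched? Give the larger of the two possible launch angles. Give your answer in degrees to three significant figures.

Trajectory: y = x tanθ − g x² (1 + tan²θ)/(2v₀²). With x = 225, y = −3.72, v₀ = 79.0, g = 9.80:
39.75 tan²θ − 225 tanθ + (36.03) = 0.
tanθ = [225 ± √(225² − 4 × 39.75 × (36.03))] / (2 × 39.75) = (225 ± 211.9) / 79.49, giving tanθ = 0.1649 or 5.496.
θ = 9.365° or 79.69°; the larger is 79.69°.

79.7°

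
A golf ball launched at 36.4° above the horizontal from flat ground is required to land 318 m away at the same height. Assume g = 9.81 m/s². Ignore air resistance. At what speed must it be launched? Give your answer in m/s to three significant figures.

57.1 m/s

From R = (v₀² / g) sin 2θ: v₀ = √(gR / sin 2θ).
v₀ = √(9.81 × 318 / sin 72.80°) = √(3120 / 0.9553) = √3265.6 = 57.15 m/s.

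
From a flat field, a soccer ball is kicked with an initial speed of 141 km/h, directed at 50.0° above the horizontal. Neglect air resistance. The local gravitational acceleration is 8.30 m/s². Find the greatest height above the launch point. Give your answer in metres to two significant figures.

54 m

Convert: 141 km/h = 141/3.6 = 39.17 m/s.
Components: vₓ = 39.17 cos 50.0° = 25.18 m/s, v_y0 = 39.17 sin 50.0° = 30.00 m/s.
Peak height H = v_y0² / (2g) = 900.20 / 16.60 = 54.23 m.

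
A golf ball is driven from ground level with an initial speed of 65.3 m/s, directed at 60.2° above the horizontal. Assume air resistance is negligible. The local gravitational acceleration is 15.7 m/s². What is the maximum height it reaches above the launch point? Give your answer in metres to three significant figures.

Components: vₓ = 65.30 cos 60.2° = 32.45 m/s, v_y0 = 65.30 sin 60.2° = 56.67 m/s.
Peak height H = v_y0² / (2g) = 3210.9 / 31.40 = 102.3 m.

102 m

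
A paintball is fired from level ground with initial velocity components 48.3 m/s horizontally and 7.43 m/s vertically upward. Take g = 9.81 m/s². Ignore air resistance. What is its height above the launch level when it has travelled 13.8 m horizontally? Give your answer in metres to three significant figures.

1.72 m

x = vₓ t ⇒ t = 13.8/48.30 = 0.2857 s.
Height: y = v_y0 t − ½ g t² = 7.430 × 0.2857 − 4.905 × 0.2857² = 2.123 − 0.4004 = 1.722 m.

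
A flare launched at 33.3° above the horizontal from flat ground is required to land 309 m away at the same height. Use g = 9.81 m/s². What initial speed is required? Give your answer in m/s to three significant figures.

57.5 m/s

From R = (v₀² / g) sin 2θ: v₀ = √(gR / sin 2θ).
v₀ = √(9.81 × 309 / sin 66.60°) = √(3031 / 0.9178) = √3302.9 = 57.47 m/s.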